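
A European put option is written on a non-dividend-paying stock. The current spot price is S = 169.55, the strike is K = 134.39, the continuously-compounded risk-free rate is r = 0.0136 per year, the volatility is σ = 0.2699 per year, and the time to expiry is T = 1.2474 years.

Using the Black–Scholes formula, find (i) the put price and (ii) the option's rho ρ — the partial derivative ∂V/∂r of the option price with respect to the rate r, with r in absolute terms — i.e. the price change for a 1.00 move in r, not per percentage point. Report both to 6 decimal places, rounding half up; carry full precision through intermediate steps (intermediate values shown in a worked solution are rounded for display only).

price = 5.133115
ρ = -41.098284

σ√T = 0.2699·√1.2474 = 0.301443
d₁ = (ln(S/K) + (r+σ²/2)T) / (σ√T) = (ln(169.55/134.39) + (0.0136+0.2699²/2)·1.2474) / 0.301443 = (0.232402 + 0.062399) / 0.301443 = 0.977963
d₂ = d₁ − σ√T = 0.977963 − 0.301443 = 0.676520
e^{−rT} = e^{−0.0136·1.2474} = 0.983178
N(−d₁) = 0.164046,  N(−d₂) = 0.249355
Put price V = K·e^{−rT}·N(−d₂) − S·N(−d₁) = 32.947157 − 27.814043 = 5.133115
ρ = −K·T·e^{−rT}·N(−d₂) = -41.098284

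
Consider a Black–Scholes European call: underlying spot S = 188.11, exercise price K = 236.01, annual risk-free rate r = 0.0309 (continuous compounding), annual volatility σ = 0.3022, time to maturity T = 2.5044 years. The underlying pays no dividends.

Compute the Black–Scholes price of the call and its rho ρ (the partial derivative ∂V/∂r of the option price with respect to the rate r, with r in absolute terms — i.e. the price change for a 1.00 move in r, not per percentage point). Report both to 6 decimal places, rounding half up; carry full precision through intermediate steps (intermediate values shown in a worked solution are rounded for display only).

σ√T = 0.3022·√2.5044 = 0.478240
d₁ = (ln(S/K) + (r+σ²/2)T) / (σ√T) = (ln(188.11/236.01) + (0.0309+0.3022²/2)·2.5044) / 0.478240 = (-0.226847 + 0.191743) / 0.478240 = -0.073403
d₂ = d₁ − σ√T = -0.073403 − 0.478240 = -0.551644
e^{−rT} = e^{−0.0309·2.5044} = 0.925533
N(d₁) = 0.470743,  N(d₂) = 0.290596
Call price V = S·N(d₁) − K·e^{−rT}·N(d₂) = 88.551401 − 63.476381 = 25.075020
ρ = K·T·e^{−rT}·N(d₂) = 158.970249

price = 25.075020
ρ = 158.970249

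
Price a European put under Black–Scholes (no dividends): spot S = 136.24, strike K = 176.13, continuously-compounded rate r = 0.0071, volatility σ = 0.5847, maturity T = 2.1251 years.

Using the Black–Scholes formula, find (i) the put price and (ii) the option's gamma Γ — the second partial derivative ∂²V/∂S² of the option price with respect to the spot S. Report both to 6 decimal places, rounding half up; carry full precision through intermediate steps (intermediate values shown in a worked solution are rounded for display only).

price = 71.644880
Γ = 0.003401

σ√T = 0.5847·√2.1251 = 0.852359
d₁ = (ln(S/K) + (r+σ²/2)T) / (σ√T) = (ln(136.24/176.13) + (0.0071+0.5847²/2)·2.1251) / 0.852359 = (-0.256804 + 0.378347) / 0.852359 = 0.142595
d₂ = d₁ − σ√T = 0.142595 − 0.852359 = -0.709764
e^{−rT} = e^{−0.0071·2.1251} = 0.985025
N(−d₁) = 0.443305,  N(−d₂) = 0.761075
Put price V = K·e^{−rT}·N(−d₂) − S·N(−d₁) = 132.040756 − 60.395876 = 71.644880
φ(d₁) = (1/√(2π))·e^{−d₁²/2} = 0.394907
Γ = φ(d₁) / (S·σ·√T) = 0.003401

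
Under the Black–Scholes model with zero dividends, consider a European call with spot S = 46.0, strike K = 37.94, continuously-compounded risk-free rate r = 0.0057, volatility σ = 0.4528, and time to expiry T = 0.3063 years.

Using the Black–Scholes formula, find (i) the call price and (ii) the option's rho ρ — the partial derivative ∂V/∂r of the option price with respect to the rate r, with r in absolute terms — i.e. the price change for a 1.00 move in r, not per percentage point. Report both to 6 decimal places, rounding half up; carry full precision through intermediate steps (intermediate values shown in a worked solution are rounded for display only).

σ√T = 0.4528·√0.3063 = 0.250599
d₁ = (ln(S/K) + (r+σ²/2)T) / (σ√T) = (ln(46.0/37.94) + (0.0057+0.4528²/2)·0.3063) / 0.250599 = (0.192635 + 0.033146) / 0.250599 = 0.900965
d₂ = d₁ − σ√T = 0.900965 − 0.250599 = 0.650366
e^{−rT} = e^{−0.0057·0.3063} = 0.998256
N(d₁) = 0.816197,  N(d₂) = 0.742272
Call price V = S·N(d₁) − K·e^{−rT}·N(d₂) = 37.545047 − 28.112680 = 9.432367
ρ = K·T·e^{−rT}·N(d₂) = 8.610914

price = 9.432367
ρ = 8.610914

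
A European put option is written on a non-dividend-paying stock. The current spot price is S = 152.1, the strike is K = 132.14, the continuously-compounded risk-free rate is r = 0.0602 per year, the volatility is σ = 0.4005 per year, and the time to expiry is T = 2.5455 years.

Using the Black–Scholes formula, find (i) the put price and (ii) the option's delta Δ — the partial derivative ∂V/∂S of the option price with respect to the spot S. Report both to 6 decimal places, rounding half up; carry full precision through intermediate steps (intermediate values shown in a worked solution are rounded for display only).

σ√T = 0.4005·√2.5455 = 0.638983
d₁ = (ln(S/K) + (r+σ²/2)T) / (σ√T) = (ln(152.1/132.14) + (0.0602+0.4005²/2)·2.5455) / 0.638983 = (0.140676 + 0.357389) / 0.638983 = 0.779465
d₂ = d₁ − σ√T = 0.779465 − 0.638983 = 0.140483
e^{−rT} = e^{−0.0602·2.5455} = 0.857925
N(−d₁) = 0.217853,  N(−d₂) = 0.444139
Put price V = K·e^{−rT}·N(−d₂) − S·N(−d₁) = 50.350371 − 33.135420 = 17.214951
Δ = −N(−d₁) = -0.217853

price = 17.214951
Δ = -0.217853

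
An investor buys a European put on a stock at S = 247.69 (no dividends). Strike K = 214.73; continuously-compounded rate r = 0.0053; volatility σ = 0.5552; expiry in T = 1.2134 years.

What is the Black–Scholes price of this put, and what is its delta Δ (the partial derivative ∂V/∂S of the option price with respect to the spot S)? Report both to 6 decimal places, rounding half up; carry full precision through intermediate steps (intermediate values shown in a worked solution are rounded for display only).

σ√T = 0.5552·√1.2134 = 0.611577
d₁ = (ln(S/K) + (r+σ²/2)T) / (σ√T) = (ln(247.69/214.73) + (0.0053+0.5552²/2)·1.2134) / 0.611577 = (0.142797 + 0.193444) / 0.611577 = 0.549793
d₂ = d₁ − σ√T = 0.549793 − 0.611577 = -0.061784
e^{−rT} = e^{−0.0053·1.2134} = 0.993590
N(−d₁) = 0.291231,  N(−d₂) = 0.524633
Put price V = K·e^{−rT}·N(−d₂) − S·N(−d₁) = 111.932226 − 72.134921 = 39.797305
Δ = −N(−d₁) = -0.291231

price = 39.797305
Δ = -0.291231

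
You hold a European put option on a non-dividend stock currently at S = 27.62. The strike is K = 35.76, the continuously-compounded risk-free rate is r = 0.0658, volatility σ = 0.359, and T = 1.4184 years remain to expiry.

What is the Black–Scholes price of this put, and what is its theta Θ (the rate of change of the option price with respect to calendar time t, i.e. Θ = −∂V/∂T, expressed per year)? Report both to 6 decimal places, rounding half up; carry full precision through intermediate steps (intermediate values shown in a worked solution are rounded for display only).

price = 7.939381
Θ = -0.081102

σ√T = 0.359·√1.4184 = 0.427557
d₁ = (ln(S/K) + (r+σ²/2)T) / (σ√T) = (ln(27.62/35.76) + (0.0658+0.359²/2)·1.4184) / 0.427557 = (-0.258290 + 0.184733) / 0.427557 = -0.172040
d₂ = d₁ − σ√T = -0.172040 − 0.427557 = -0.599596
e^{−rT} = e^{−0.0658·1.4184} = 0.910892
N(−d₁) = 0.568297,  N(−d₂) = 0.725612
Put price V = K·e^{−rT}·N(−d₂) − S·N(−d₁) = 23.635738 − 15.696357 = 7.939381
φ(d₁) = (1/√(2π))·e^{−d₁²/2} = 0.393082
Θ = −S·φ(d₁)·σ/(2√T) + r·K·e^{−rT}·N(−d₂) = −1.636333 + 1.555232 = -0.081102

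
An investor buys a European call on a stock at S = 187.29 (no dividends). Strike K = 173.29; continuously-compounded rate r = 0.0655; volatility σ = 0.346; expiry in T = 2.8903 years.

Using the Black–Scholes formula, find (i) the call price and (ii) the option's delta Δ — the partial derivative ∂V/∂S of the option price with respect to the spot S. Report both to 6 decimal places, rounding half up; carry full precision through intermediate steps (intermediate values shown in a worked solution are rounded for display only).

price = 63.929548
Δ = 0.772779

σ√T = 0.346·√2.8903 = 0.588231
d₁ = (ln(S/K) + (r+σ²/2)T) / (σ√T) = (ln(187.29/173.29) + (0.0655+0.346²/2)·2.8903) / 0.588231 = (0.077692 + 0.362322) / 0.588231 = 0.748030
d₂ = d₁ − σ√T = 0.748030 − 0.588231 = 0.159799
e^{−rT} = e^{−0.0655·2.8903} = 0.827526
N(d₁) = 0.772779,  N(d₂) = 0.563480
Call price V = S·N(d₁) − K·e^{−rT}·N(d₂) = 144.733761 − 80.804213 = 63.929548
Δ = N(d₁) = 0.772779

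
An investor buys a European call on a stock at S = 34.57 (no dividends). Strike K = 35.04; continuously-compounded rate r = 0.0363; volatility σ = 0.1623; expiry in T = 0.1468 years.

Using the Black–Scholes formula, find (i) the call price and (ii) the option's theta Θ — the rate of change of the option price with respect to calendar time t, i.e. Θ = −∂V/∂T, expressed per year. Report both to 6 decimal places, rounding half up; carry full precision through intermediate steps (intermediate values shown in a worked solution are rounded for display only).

σ√T = 0.1623·√0.1468 = 0.062184
d₁ = (ln(S/K) + (r+σ²/2)T) / (σ√T) = (ln(34.57/35.04) + (0.0363+0.1623²/2)·0.1468) / 0.062184 = (-0.013504 + 0.007262) / 0.062184 = -0.100374
d₂ = d₁ − σ√T = -0.100374 − 0.062184 = -0.162559
e^{−rT} = e^{−0.0363·0.1468} = 0.994685
N(d₁) = 0.460024,  N(d₂) = 0.435433
Call price V = S·N(d₁) − K·e^{−rT}·N(d₂) = 15.903014 − 15.176481 = 0.726534
φ(d₁) = (1/√(2π))·e^{−d₁²/2} = 0.396938
Θ = −S·φ(d₁)·σ/(2√T) − r·K·e^{−rT}·N(d₂) = −2.906345 − 0.550906 = -3.457251

price = 0.726534
Θ = -3.457251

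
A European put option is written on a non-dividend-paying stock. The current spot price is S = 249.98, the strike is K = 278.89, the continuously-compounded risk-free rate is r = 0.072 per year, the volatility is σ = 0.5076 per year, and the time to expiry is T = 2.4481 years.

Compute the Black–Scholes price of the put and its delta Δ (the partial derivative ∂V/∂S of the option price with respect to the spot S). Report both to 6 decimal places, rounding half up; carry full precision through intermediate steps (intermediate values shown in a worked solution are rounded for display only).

σ√T = 0.5076·√2.4481 = 0.794212
d₁ = (ln(S/K) + (r+σ²/2)T) / (σ√T) = (ln(249.98/278.89) + (0.072+0.5076²/2)·2.4481) / 0.794212 = (-0.109437 + 0.491649) / 0.794212 = 0.481248
d₂ = d₁ − σ√T = 0.481248 − 0.794212 = -0.312964
e^{−rT} = e^{−0.072·2.4481} = 0.838397
N(−d₁) = 0.315170,  N(−d₂) = 0.622846
Put price V = K·e^{−rT}·N(−d₂) − S·N(−d₁) = 145.634201 − 78.786234 = 66.847967
Δ = −N(−d₁) = -0.315170

price = 66.847967
Δ = -0.315170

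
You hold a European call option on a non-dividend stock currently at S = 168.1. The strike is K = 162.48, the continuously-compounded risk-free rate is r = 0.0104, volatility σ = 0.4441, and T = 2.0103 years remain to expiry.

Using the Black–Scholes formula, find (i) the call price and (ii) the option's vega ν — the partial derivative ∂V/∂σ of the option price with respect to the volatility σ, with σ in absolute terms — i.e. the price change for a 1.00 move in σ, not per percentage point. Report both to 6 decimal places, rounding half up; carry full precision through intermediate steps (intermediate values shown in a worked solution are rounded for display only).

σ√T = 0.4441·√2.0103 = 0.629667
d₁ = (ln(S/K) + (r+σ²/2)T) / (σ√T) = (ln(168.1/162.48) + (0.0104+0.4441²/2)·2.0103) / 0.629667 = (0.034004 + 0.219148) / 0.629667 = 0.402040
d₂ = d₁ − σ√T = 0.402040 − 0.629667 = -0.227627
e^{−rT} = e^{−0.0104·2.0103} = 0.979310
N(d₁) = 0.656173,  N(d₂) = 0.409968
Call price V = S·N(d₁) − K·e^{−rT}·N(d₂) = 110.302659 − 65.233422 = 45.069237
φ(d₁) = (1/√(2π))·e^{−d₁²/2} = 0.367969
ν = S·φ(d₁)·√T = 87.701958

price = 45.069237
ν = 87.701958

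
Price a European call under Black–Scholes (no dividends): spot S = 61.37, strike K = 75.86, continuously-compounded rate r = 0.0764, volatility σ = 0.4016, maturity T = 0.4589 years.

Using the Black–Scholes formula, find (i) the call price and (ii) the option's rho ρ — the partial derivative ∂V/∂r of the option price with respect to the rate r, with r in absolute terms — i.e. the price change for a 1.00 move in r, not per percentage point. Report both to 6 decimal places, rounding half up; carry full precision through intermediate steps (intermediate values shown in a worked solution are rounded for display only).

σ√T = 0.4016·√0.4589 = 0.272053
d₁ = (ln(S/K) + (r+σ²/2)T) / (σ√T) = (ln(61.37/75.86) + (0.0764+0.4016²/2)·0.4589) / 0.272053 = (-0.211968 + 0.072066) / 0.272053 = -0.514247
d₂ = d₁ − σ√T = -0.514247 − 0.272053 = -0.786299
e^{−rT} = e^{−0.0764·0.4589} = 0.965548
N(d₁) = 0.303540,  N(d₂) = 0.215846
Call price V = S·N(d₁) − K·e^{−rT}·N(d₂) = 18.628229 − 15.809952 = 2.818277
ρ = K·T·e^{−rT}·N(d₂) = 7.255187

price = 2.818277
ρ = 7.255187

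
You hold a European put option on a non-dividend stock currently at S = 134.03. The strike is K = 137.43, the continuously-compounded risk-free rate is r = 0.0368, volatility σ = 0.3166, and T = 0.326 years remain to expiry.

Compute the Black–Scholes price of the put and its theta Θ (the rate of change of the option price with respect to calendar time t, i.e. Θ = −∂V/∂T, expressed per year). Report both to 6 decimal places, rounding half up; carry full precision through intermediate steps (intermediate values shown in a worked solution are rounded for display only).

price = 10.621758
Θ = -12.000909

σ√T = 0.3166·√0.326 = 0.180767
d₁ = (ln(S/K) + (r+σ²/2)T) / (σ√T) = (ln(134.03/137.43) + (0.0368+0.3166²/2)·0.326) / 0.180767 = (-0.025051 + 0.028335) / 0.180767 = 0.018168
d₂ = d₁ − σ√T = 0.018168 − 0.180767 = -0.162599
e^{−rT} = e^{−0.0368·0.326} = 0.988075
N(−d₁) = 0.492752,  N(−d₂) = 0.564583
Put price V = K·e^{−rT}·N(−d₂) − S·N(−d₁) = 76.665371 − 66.043613 = 10.621758
φ(d₁) = (1/√(2π))·e^{−d₁²/2} = 0.398876
Θ = −S·φ(d₁)·σ/(2√T) + r·K·e^{−rT}·N(−d₂) = −14.822195 + 2.821286 = -12.000909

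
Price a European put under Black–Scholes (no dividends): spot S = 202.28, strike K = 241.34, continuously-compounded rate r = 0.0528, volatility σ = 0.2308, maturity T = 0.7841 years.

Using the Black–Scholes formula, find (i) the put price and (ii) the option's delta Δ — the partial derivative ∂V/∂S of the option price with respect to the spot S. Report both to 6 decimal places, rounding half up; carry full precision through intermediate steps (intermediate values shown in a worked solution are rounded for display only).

σ√T = 0.2308·√0.7841 = 0.204372
d₁ = (ln(S/K) + (r+σ²/2)T) / (σ√T) = (ln(202.28/241.34) + (0.0528+0.2308²/2)·0.7841) / 0.204372 = (-0.176554 + 0.062284) / 0.204372 = -0.559124
d₂ = d₁ − σ√T = -0.559124 − 0.204372 = -0.763496
e^{−rT} = e^{−0.0528·0.7841} = 0.959445
N(−d₁) = 0.711962,  N(−d₂) = 0.777416
Put price V = K·e^{−rT}·N(−d₂) − S·N(−d₁) = 180.012620 − 144.015588 = 35.997032
Δ = −N(−d₁) = -0.711962

price = 35.997032
Δ = -0.711962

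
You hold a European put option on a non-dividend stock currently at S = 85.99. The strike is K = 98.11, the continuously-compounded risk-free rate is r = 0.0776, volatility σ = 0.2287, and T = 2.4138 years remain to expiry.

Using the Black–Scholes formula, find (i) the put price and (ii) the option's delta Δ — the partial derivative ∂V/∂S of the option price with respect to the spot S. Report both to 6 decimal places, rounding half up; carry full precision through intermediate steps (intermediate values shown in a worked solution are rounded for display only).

σ√T = 0.2287·√2.4138 = 0.355318
d₁ = (ln(S/K) + (r+σ²/2)T) / (σ√T) = (ln(85.99/98.11) + (0.0776+0.2287²/2)·2.4138) / 0.355318 = (-0.131858 + 0.250436) / 0.355318 = 0.333724
d₂ = d₁ − σ√T = 0.333724 − 0.355318 = -0.021594
e^{−rT} = e^{−0.0776·2.4138} = 0.829186
N(−d₁) = 0.369294,  N(−d₂) = 0.508614
Put price V = K·e^{−rT}·N(−d₂) − S·N(−d₁) = 41.376484 − 31.755595 = 9.620889
Δ = −N(−d₁) = -0.369294

price = 9.620889
Δ = -0.369294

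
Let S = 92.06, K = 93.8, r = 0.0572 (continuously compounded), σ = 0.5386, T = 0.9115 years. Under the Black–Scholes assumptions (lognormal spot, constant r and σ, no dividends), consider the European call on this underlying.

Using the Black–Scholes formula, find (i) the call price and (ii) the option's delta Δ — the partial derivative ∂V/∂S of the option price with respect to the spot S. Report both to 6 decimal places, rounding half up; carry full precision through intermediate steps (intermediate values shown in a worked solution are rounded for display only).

σ√T = 0.5386·√0.9115 = 0.514215
d₁ = (ln(S/K) + (r+σ²/2)T) / (σ√T) = (ln(92.06/93.8) + (0.0572+0.5386²/2)·0.9115) / 0.514215 = (-0.018724 + 0.184346) / 0.514215 = 0.322087
d₂ = d₁ − σ√T = 0.322087 − 0.514215 = -0.192128
e^{−rT} = e^{−0.0572·0.9115} = 0.949198
N(d₁) = 0.626307,  N(d₂) = 0.423821
Call price V = S·N(d₁) − K·e^{−rT}·N(d₂) = 57.657789 − 37.734811 = 19.922978
Δ = N(d₁) = 0.626307

price = 19.922978
Δ = 0.626307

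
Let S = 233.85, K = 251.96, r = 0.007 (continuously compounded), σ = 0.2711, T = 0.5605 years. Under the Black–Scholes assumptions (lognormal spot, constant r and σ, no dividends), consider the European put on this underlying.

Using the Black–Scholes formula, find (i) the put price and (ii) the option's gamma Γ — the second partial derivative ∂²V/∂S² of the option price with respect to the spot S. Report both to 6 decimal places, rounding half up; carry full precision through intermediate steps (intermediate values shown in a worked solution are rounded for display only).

price = 29.327468
Γ = 0.008153

σ√T = 0.2711·√0.5605 = 0.202963
d₁ = (ln(S/K) + (r+σ²/2)T) / (σ√T) = (ln(233.85/251.96) + (0.007+0.2711²/2)·0.5605) / 0.202963 = (-0.074590 + 0.024521) / 0.202963 = -0.246695
d₂ = d₁ − σ√T = -0.246695 − 0.202963 = -0.449658
e^{−rT} = e^{−0.007·0.5605} = 0.996084
N(−d₁) = 0.597428,  N(−d₂) = 0.673521
Put price V = K·e^{−rT}·N(−d₂) − S·N(−d₁) = 169.035937 − 139.708469 = 29.327468
φ(d₁) = (1/√(2π))·e^{−d₁²/2} = 0.386986
Γ = φ(d₁) / (S·σ·√T) = 0.008153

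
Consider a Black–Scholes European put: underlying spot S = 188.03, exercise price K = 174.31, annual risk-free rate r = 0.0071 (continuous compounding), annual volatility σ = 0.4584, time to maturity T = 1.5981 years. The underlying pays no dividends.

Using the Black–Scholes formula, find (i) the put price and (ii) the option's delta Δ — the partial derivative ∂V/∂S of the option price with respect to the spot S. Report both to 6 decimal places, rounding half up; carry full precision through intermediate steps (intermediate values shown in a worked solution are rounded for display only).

σ√T = 0.4584·√1.5981 = 0.579491
d₁ = (ln(S/K) + (r+σ²/2)T) / (σ√T) = (ln(188.03/174.31) + (0.0071+0.4584²/2)·1.5981) / 0.579491 = (0.075766 + 0.179251) / 0.579491 = 0.440072
d₂ = d₁ − σ√T = 0.440072 − 0.579491 = -0.139419
e^{−rT} = e^{−0.0071·1.5981} = 0.988718
N(−d₁) = 0.329943,  N(−d₂) = 0.555441
Put price V = K·e^{−rT}·N(−d₂) − S·N(−d₁) = 95.726491 − 62.039104 = 33.687387
Δ = −N(−d₁) = -0.329943

price = 33.687387
Δ = -0.329943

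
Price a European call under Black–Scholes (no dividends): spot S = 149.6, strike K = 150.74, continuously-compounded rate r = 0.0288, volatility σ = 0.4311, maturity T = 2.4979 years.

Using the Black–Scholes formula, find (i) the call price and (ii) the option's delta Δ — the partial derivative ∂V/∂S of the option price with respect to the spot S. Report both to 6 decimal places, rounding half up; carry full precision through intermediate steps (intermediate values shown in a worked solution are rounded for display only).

price = 43.474905
Δ = 0.668260

σ√T = 0.4311·√2.4979 = 0.681343
d₁ = (ln(S/K) + (r+σ²/2)T) / (σ√T) = (ln(149.6/150.74) + (0.0288+0.4311²/2)·2.4979) / 0.681343 = (-0.007591 + 0.304053) / 0.681343 = 0.435114
d₂ = d₁ − σ√T = 0.435114 − 0.681343 = -0.246228
e^{−rT} = e^{−0.0288·2.4979} = 0.930587
N(d₁) = 0.668260,  N(d₂) = 0.402753
Call price V = S·N(d₁) − K·e^{−rT}·N(d₂) = 99.971740 − 56.496835 = 43.474905
Δ = N(d₁) = 0.668260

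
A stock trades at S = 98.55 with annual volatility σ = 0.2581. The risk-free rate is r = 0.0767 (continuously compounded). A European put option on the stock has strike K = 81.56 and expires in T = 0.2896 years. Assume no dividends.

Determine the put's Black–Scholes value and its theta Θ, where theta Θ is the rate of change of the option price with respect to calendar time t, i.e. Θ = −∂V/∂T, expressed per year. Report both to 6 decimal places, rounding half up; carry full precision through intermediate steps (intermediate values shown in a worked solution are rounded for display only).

σ√T = 0.2581·√0.2896 = 0.138895
d₁ = (ln(S/K) + (r+σ²/2)T) / (σ√T) = (ln(98.55/81.56) + (0.0767+0.2581²/2)·0.2896) / 0.138895 = (0.189225 + 0.031858) / 0.138895 = 1.591728
d₂ = d₁ − σ√T = 1.591728 − 0.138895 = 1.452832
e^{−rT} = e^{−0.0767·0.2896} = 0.978033
N(−d₁) = 0.055723,  N(−d₂) = 0.073135
Put price V = K·e^{−rT}·N(−d₂) − S·N(−d₁) = 5.833869 − 5.491498 = 0.342371
φ(d₁) = (1/√(2π))·e^{−d₁²/2} = 0.112395
Θ = −S·φ(d₁)·σ/(2√T) + r·K·e^{−rT}·N(−d₂) = −2.656207 + 0.447458 = -2.208749

price = 0.342371
Θ = -2.208749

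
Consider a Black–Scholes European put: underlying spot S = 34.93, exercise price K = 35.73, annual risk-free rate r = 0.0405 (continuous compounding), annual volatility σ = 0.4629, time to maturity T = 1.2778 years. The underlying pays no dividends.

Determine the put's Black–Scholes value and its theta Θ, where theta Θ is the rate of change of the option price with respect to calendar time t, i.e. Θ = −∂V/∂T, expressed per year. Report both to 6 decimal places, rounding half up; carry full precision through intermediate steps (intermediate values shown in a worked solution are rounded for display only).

σ√T = 0.4629·√1.2778 = 0.523261
d₁ = (ln(S/K) + (r+σ²/2)T) / (σ√T) = (ln(34.93/35.73) + (0.0405+0.4629²/2)·1.2778) / 0.523261 = (-0.022645 + 0.188652) / 0.523261 = 0.317255
d₂ = d₁ − σ√T = 0.317255 − 0.523261 = -0.206006
e^{−rT} = e^{−0.0405·1.2778} = 0.949565
N(−d₁) = 0.375525,  N(−d₂) = 0.581607
Put price V = K·e^{−rT}·N(−d₂) − S·N(−d₁) = 19.732740 − 13.117085 = 6.615655
φ(d₁) = (1/√(2π))·e^{−d₁²/2} = 0.379362
Θ = −S·φ(d₁)·σ/(2√T) + r·K·e^{−rT}·N(−d₂) = −2.713178 + 0.799176 = -1.914002

price = 6.615655
Θ = -1.914002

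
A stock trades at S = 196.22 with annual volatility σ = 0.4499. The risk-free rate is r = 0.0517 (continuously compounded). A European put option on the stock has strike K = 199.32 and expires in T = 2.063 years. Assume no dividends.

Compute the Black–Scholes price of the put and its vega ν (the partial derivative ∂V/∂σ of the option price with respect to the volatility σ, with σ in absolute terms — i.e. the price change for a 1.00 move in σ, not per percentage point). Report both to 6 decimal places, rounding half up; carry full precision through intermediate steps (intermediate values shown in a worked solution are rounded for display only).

price = 39.478107
ν = 100.965547

σ√T = 0.4499·√2.063 = 0.646198
d₁ = (ln(S/K) + (r+σ²/2)T) / (σ√T) = (ln(196.22/199.32) + (0.0517+0.4499²/2)·2.063) / 0.646198 = (-0.015675 + 0.315443) / 0.646198 = 0.463895
d₂ = d₁ − σ√T = 0.463895 − 0.646198 = -0.182303
e^{−rT} = e^{−0.0517·2.063} = 0.898834
N(−d₁) = 0.321362,  N(−d₂) = 0.572328
Put price V = K·e^{−rT}·N(−d₂) − S·N(−d₁) = 102.535668 − 63.057561 = 39.478107
φ(d₁) = (1/√(2π))·e^{−d₁²/2} = 0.358245
ν = S·φ(d₁)·√T = 100.965547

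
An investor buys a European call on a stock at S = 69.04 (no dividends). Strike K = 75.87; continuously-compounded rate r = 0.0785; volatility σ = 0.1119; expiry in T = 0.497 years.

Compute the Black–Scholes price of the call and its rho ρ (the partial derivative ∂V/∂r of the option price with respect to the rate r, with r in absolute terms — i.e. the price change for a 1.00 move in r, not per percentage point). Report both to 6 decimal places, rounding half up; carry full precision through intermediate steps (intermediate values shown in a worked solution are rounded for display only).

price = 0.797943
ρ = 8.320401

σ√T = 0.1119·√0.497 = 0.078888
d₁ = (ln(S/K) + (r+σ²/2)T) / (σ√T) = (ln(69.04/75.87) + (0.0785+0.1119²/2)·0.497) / 0.078888 = (-0.094335 + 0.042126) / 0.078888 = -0.661818
d₂ = d₁ − σ√T = -0.661818 − 0.078888 = -0.740706
e^{−rT} = e^{−0.0785·0.497} = 0.961737
N(d₁) = 0.254044,  N(d₂) = 0.229436
Call price V = S·N(d₁) − K·e^{−rT}·N(d₂) = 17.539192 − 16.741249 = 0.797943
ρ = K·T·e^{−rT}·N(d₂) = 8.320401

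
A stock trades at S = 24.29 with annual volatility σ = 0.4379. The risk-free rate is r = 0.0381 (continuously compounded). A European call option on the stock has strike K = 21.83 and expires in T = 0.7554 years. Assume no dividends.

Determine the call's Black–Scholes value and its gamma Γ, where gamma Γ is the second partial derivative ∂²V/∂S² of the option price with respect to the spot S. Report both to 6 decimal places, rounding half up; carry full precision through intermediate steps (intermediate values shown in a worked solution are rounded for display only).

price = 5.185768
Γ = 0.037168

σ√T = 0.4379·√0.7554 = 0.380595
d₁ = (ln(S/K) + (r+σ²/2)T) / (σ√T) = (ln(24.29/21.83) + (0.0381+0.4379²/2)·0.7554) / 0.380595 = (0.106780 + 0.101207) / 0.380595 = 0.546477
d₂ = d₁ − σ√T = 0.546477 − 0.380595 = 0.165882
e^{−rT} = e^{−0.0381·0.7554} = 0.971629
N(d₁) = 0.707631,  N(d₂) = 0.565875
Call price V = S·N(d₁) − K·e^{−rT}·N(d₂) = 17.188359 − 12.002591 = 5.185768
φ(d₁) = (1/√(2π))·e^{−d₁²/2} = 0.343607
Γ = φ(d₁) / (S·σ·√T) = 0.037168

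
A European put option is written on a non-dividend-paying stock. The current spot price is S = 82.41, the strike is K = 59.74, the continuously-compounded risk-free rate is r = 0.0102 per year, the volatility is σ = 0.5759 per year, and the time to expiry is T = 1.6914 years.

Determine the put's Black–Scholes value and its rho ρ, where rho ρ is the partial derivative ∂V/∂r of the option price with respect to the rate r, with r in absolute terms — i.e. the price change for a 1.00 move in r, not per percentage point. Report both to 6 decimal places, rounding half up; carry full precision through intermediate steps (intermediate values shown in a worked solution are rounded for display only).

price = 10.711908
ρ = -46.567935

σ√T = 0.5759·√1.6914 = 0.748980
d₁ = (ln(S/K) + (r+σ²/2)T) / (σ√T) = (ln(82.41/59.74) + (0.0102+0.5759²/2)·1.6914) / 0.748980 = (0.321705 + 0.297738) / 0.748980 = 0.827048
d₂ = d₁ − σ√T = 0.827048 − 0.748980 = 0.078068
e^{−rT} = e^{−0.0102·1.6914} = 0.982896
N(−d₁) = 0.204105,  N(−d₂) = 0.468887
Put price V = K·e^{−rT}·N(−d₂) − S·N(−d₁) = 27.532184 − 16.820276 = 10.711908
ρ = −K·T·e^{−rT}·N(−d₂) = -46.567935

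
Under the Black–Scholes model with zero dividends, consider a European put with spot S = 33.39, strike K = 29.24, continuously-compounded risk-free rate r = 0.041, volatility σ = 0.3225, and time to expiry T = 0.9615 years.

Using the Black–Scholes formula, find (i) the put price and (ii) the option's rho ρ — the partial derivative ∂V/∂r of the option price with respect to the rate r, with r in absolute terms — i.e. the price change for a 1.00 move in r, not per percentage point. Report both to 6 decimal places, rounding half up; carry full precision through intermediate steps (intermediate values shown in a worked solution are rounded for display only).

σ√T = 0.3225·√0.9615 = 0.316231
d₁ = (ln(S/K) + (r+σ²/2)T) / (σ√T) = (ln(33.39/29.24) + (0.041+0.3225²/2)·0.9615) / 0.316231 = (0.132719 + 0.089423) / 0.316231 = 0.702465
d₂ = d₁ − σ√T = 0.702465 − 0.316231 = 0.386235
e^{−rT} = e^{−0.041·0.9615} = 0.961345
N(−d₁) = 0.241194,  N(−d₂) = 0.349661
Put price V = K·e^{−rT}·N(−d₂) − S·N(−d₁) = 9.828893 − 8.053483 = 1.775410
ρ = −K·T·e^{−rT}·N(−d₂) = -9.450481

price = 1.775410
ρ = -9.450481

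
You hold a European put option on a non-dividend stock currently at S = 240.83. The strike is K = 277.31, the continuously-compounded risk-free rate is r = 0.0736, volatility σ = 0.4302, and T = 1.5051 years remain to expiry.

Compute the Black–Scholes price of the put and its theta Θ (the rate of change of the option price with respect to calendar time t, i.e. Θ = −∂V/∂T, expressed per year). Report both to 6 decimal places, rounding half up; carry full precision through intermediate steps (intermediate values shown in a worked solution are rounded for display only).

price = 54.677834
Θ = -5.053137

σ√T = 0.4302·√1.5051 = 0.527780
d₁ = (ln(S/K) + (r+σ²/2)T) / (σ√T) = (ln(240.83/277.31) + (0.0736+0.4302²/2)·1.5051) / 0.527780 = (-0.141045 + 0.250051) / 0.527780 = 0.206538
d₂ = d₁ − σ√T = 0.206538 − 0.527780 = -0.321242
e^{−rT} = e^{−0.0736·1.5051} = 0.895140
N(−d₁) = 0.418185,  N(−d₂) = 0.625987
Put price V = K·e^{−rT}·N(−d₂) − S·N(−d₁) = 155.389422 − 100.711588 = 54.677834
φ(d₁) = (1/√(2π))·e^{−d₁²/2} = 0.390523
Θ = −S·φ(d₁)·σ/(2√T) + r·K·e^{−rT}·N(−d₂) = −16.489798 + 11.436661 = -5.053137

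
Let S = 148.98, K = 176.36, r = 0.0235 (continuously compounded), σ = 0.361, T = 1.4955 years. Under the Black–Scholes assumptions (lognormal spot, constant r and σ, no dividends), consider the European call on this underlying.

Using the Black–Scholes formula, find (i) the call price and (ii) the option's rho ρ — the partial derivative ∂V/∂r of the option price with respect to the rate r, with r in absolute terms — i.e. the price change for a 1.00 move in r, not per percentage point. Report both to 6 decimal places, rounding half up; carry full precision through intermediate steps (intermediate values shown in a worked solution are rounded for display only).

price = 18.485803
ρ = 76.489377

σ√T = 0.361·√1.4955 = 0.441469
d₁ = (ln(S/K) + (r+σ²/2)T) / (σ√T) = (ln(148.98/176.36) + (0.0235+0.361²/2)·1.4955) / 0.441469 = (-0.168715 + 0.132592) / 0.441469 = -0.081826
d₂ = d₁ − σ√T = -0.081826 − 0.441469 = -0.523295
e^{−rT} = e^{−0.0235·1.4955} = 0.965466
N(d₁) = 0.467393,  N(d₂) = 0.300385
Call price V = S·N(d₁) − K·e^{−rT}·N(d₂) = 69.632160 − 51.146357 = 18.485803
ρ = K·T·e^{−rT}·N(d₂) = 76.489377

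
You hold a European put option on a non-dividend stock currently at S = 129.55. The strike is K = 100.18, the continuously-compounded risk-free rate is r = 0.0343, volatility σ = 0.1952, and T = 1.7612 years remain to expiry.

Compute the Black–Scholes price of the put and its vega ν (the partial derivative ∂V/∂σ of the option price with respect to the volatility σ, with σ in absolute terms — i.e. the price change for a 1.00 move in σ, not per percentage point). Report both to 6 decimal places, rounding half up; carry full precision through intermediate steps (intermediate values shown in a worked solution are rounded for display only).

σ√T = 0.1952·√1.7612 = 0.259050
d₁ = (ln(S/K) + (r+σ²/2)T) / (σ√T) = (ln(129.55/100.18) + (0.0343+0.1952²/2)·1.7612) / 0.259050 = (0.257098 + 0.093963) / 0.259050 = 1.355185
d₂ = d₁ − σ√T = 1.355185 − 0.259050 = 1.096134
e^{−rT} = e^{−0.0343·1.7612} = 0.941379
N(−d₁) = 0.087679,  N(−d₂) = 0.136510
Put price V = K·e^{−rT}·N(−d₂) − S·N(−d₁) = 12.873900 − 11.358862 = 1.515038
φ(d₁) = (1/√(2π))·e^{−d₁²/2} = 0.159263
ν = S·φ(d₁)·√T = 27.381383

price = 1.515038
ν = 27.381383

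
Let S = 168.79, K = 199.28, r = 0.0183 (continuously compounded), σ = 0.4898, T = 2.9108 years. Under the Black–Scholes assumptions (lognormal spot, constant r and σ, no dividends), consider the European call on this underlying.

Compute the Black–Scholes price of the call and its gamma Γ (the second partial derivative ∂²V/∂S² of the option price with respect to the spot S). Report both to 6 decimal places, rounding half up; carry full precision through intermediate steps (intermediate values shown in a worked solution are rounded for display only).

price = 48.359349
Γ = 0.002717

σ√T = 0.4898·√2.9108 = 0.835651
d₁ = (ln(S/K) + (r+σ²/2)T) / (σ√T) = (ln(168.79/199.28) + (0.0183+0.4898²/2)·2.9108) / 0.835651 = (-0.166056 + 0.402424) / 0.835651 = 0.282855
d₂ = d₁ − σ√T = 0.282855 − 0.835651 = -0.552796
e^{−rT} = e^{−0.0183·2.9108} = 0.948126
N(d₁) = 0.611356,  N(d₂) = 0.290202
Call price V = S·N(d₁) − K·e^{−rT}·N(d₂) = 103.190809 − 54.831460 = 48.359349
φ(d₁) = (1/√(2π))·e^{−d₁²/2} = 0.383298
Γ = φ(d₁) / (S·σ·√T) = 0.002717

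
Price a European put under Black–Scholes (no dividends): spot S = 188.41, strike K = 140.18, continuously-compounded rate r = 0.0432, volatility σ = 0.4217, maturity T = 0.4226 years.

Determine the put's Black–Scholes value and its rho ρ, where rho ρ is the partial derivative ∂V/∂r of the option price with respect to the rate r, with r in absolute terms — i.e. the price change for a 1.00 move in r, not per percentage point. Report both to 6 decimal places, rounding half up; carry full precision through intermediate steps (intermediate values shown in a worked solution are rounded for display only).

price = 2.750936
ρ = -9.114366

σ√T = 0.4217·√0.4226 = 0.274137
d₁ = (ln(S/K) + (r+σ²/2)T) / (σ√T) = (ln(188.41/140.18) + (0.0432+0.4217²/2)·0.4226) / 0.274137 = (0.295693 + 0.055832) / 0.274137 = 1.282295
d₂ = d₁ − σ√T = 1.282295 − 0.274137 = 1.008158
e^{−rT} = e^{−0.0432·0.4226} = 0.981909
N(−d₁) = 0.099870,  N(−d₂) = 0.156689
Put price V = K·e^{−rT}·N(−d₂) − S·N(−d₁) = 21.567359 − 18.816423 = 2.750936
ρ = −K·T·e^{−rT}·N(−d₂) = -9.114366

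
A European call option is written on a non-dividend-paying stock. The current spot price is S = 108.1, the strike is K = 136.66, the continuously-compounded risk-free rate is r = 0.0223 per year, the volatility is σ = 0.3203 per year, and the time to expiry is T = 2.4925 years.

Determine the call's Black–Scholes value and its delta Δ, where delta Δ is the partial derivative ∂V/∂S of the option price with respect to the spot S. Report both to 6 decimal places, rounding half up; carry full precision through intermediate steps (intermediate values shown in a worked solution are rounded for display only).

σ√T = 0.3203·√2.4925 = 0.505679
d₁ = (ln(S/K) + (r+σ²/2)T) / (σ√T) = (ln(108.1/136.66) + (0.0223+0.3203²/2)·2.4925) / 0.505679 = (-0.234439 + 0.183438) / 0.505679 = -0.100857
d₂ = d₁ − σ√T = -0.100857 − 0.505679 = -0.606536
e^{−rT} = e^{−0.0223·2.4925} = 0.945934
N(d₁) = 0.459832,  N(d₂) = 0.272080
Call price V = S·N(d₁) − K·e^{−rT}·N(d₂) = 49.707838 − 35.172084 = 14.535754
Δ = N(d₁) = 0.459832

price = 14.535754
Δ = 0.459832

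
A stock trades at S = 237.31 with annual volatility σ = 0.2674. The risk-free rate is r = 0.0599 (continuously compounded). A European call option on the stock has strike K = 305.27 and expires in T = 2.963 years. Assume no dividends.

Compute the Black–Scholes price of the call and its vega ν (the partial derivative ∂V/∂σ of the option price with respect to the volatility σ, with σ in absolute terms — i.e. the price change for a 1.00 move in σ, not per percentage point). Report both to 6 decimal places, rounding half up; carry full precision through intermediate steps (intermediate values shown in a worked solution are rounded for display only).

price = 36.277515
ν = 162.580850

σ√T = 0.2674·√2.963 = 0.460285
d₁ = (ln(S/K) + (r+σ²/2)T) / (σ√T) = (ln(237.31/305.27) + (0.0599+0.2674²/2)·2.963) / 0.460285 = (-0.251829 + 0.283415) / 0.460285 = 0.068622
d₂ = d₁ − σ√T = 0.068622 − 0.460285 = -0.391663
e^{−rT} = e^{−0.0599·2.963} = 0.837375
N(d₁) = 0.527355,  N(d₂) = 0.347653
Call price V = S·N(d₁) − K·e^{−rT}·N(d₂) = 125.146556 − 88.869041 = 36.277515
φ(d₁) = (1/√(2π))·e^{−d₁²/2} = 0.398004
ν = S·φ(d₁)·√T = 162.580850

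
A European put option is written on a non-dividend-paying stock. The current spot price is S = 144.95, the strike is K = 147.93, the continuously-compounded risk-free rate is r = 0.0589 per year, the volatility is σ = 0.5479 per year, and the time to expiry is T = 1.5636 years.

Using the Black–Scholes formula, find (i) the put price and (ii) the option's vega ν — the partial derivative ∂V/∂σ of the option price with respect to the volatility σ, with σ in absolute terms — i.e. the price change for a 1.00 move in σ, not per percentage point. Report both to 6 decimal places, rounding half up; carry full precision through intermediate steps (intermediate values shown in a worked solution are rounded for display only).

σ√T = 0.5479·√1.5636 = 0.685116
d₁ = (ln(S/K) + (r+σ²/2)T) / (σ√T) = (ln(144.95/147.93) + (0.0589+0.5479²/2)·1.5636) / 0.685116 = (-0.020350 + 0.326788) / 0.685116 = 0.447279
d₂ = d₁ − σ√T = 0.447279 − 0.685116 = -0.237837
e^{−rT} = e^{−0.0589·1.5636} = 0.912018
N(−d₁) = 0.327337,  N(−d₂) = 0.593996
Put price V = K·e^{−rT}·N(−d₂) − S·N(−d₁) = 80.138884 − 47.447495 = 32.691389
φ(d₁) = (1/√(2π))·e^{−d₁²/2} = 0.360967
ν = S·φ(d₁)·√T = 65.425802

price = 32.691389
ν = 65.425802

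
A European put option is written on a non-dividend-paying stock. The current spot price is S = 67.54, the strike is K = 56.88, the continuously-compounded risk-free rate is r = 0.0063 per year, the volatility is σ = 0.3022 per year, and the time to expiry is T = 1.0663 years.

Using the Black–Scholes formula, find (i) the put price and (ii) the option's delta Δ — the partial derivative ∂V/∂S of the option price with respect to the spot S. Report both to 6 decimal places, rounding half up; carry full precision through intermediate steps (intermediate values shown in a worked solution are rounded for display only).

σ√T = 0.3022·√1.0663 = 0.312057
d₁ = (ln(S/K) + (r+σ²/2)T) / (σ√T) = (ln(67.54/56.88) + (0.0063+0.3022²/2)·1.0663) / 0.312057 = (0.171776 + 0.055408) / 0.312057 = 0.728020
d₂ = d₁ − σ√T = 0.728020 − 0.312057 = 0.415963
e^{−rT} = e^{−0.0063·1.0663} = 0.993305
N(−d₁) = 0.233301,  N(−d₂) = 0.338719
Put price V = K·e^{−rT}·N(−d₂) − S·N(−d₁) = 19.137329 − 15.757134 = 3.380195
Δ = −N(−d₁) = -0.233301

price = 3.380195
Δ = -0.233301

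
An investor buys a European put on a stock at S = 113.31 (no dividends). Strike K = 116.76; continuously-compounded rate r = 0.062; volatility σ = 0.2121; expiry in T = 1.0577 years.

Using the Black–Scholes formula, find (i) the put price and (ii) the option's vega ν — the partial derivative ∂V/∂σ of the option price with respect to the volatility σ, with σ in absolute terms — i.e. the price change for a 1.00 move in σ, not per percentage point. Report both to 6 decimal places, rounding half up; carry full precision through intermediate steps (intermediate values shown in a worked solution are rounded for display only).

price = 7.816266
ν = 44.799255

σ√T = 0.2121·√1.0577 = 0.218133
d₁ = (ln(S/K) + (r+σ²/2)T) / (σ√T) = (ln(113.31/116.76) + (0.062+0.2121²/2)·1.0577) / 0.218133 = (-0.029993 + 0.089368) / 0.218133 = 0.272198
d₂ = d₁ − σ√T = 0.272198 − 0.218133 = 0.054064
e^{−rT} = e^{−0.062·1.0577} = 0.936527
N(−d₁) = 0.392735,  N(−d₂) = 0.478442
Put price V = K·e^{−rT}·N(−d₂) − S·N(−d₁) = 52.317076 − 44.500810 = 7.816266
φ(d₁) = (1/√(2π))·e^{−d₁²/2} = 0.384434
ν = S·φ(d₁)·√T = 44.799255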